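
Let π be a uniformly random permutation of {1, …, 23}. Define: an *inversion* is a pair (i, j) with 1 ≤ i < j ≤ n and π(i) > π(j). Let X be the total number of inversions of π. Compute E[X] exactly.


Write X = Σ X_I over the C(23, 2) = 253 pairs i < j, with X_I the indicator of one inversion.
There are 253 indicators.
For each fixed pair i < j, the values π(i) and π(j) are two distinct elements of {1, …, 23} in uniformly random order; by symmetry P[π(i) > π(j)] = 1/2.
By linearity: E[X] = 253 · (1/2) = C(23, 2) · (1/2) = 253/2 = 253/2 ≈ 126.5000.

E[X] = 253/2 = 126.5000.


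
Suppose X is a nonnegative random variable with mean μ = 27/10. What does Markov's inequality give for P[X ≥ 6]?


μ = E[X] = 27/10, a = 6.
Markov: P[X ≥ 6] ≤ μ/a = (27/10)/6 = 9/20.
Numerically: ≈ 0.45000.
(Since a = 6 > μ = 2.70000, the bound 9/20 is < 1 and informative.)

P[X ≥ 6] ≤ 9/20 ≈ 0.45000.


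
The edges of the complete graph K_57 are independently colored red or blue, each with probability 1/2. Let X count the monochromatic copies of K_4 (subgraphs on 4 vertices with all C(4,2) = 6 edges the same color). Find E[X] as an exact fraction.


Let X = Σ_S X_S over the C(57, 4) = 395010 subsets S of size 4, where X_S = 1 if the K_4 on S is monochromatic.
For a fixed S, the K_4 on S has C(4, 2) = 6 edges. P[all 6 edges red] = (1/2)^6, and likewise for blue, so P[monochromatic] = 2·(1/2)^6 = 2^{1 − 6} = 1/32.
By linearity of expectation: E[X] = C(57, 4) · 2^{1 − 6} = 395010 · 1/32 = 197505/16.
Numerically: E[X] ≈ 12344.062500.

E[X] = C(57,4)·2^(1−C(4,2)) = 197505/16 ≈ 12344.062500.


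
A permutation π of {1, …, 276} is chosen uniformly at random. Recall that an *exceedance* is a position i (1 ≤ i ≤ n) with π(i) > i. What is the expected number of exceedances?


Write X = Σ_{i=1}^{276} X_i, where X_i = 1_{π(i) > i}.
For each fixed i, π(i) is uniform over {1, …, 276} (marginal of a uniform permutation), so P[π(i) > i] = (n − i)/n. Summing: Σ_{i=1}^{276} (n − i)/n = (0 + 1 + … + 275)/276 = 276(276 − 1)/(2·276) = (276 − 1)/2.
Hence E[X] = Σ_{i=1}^{276} (276 − i)/276 = 275/2 ≈ 137.500000.

E[X] = 275/2 = 137.500000.


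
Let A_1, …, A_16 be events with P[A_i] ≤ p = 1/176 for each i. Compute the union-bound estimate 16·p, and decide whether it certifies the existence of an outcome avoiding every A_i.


Union bound: P[∪_{i=1}^{16} A_i] ≤ Σ_i P[A_i] ≤ 16·p = 16·(1/176) = 1/11.
Numerically: 1/11 ≈ 0.090909.
Is 1/11 < 1? YES.
Since P[∪ A_i] ≤ 1/11 < 1, the complement has P[∩ A_i^c] ≥ 1 − 1/11 = 10/11 > 0, so some outcome avoids every A_i.

16·p = 1/11 ≈ 0.090909; existence CERTIFIED by the union bound.


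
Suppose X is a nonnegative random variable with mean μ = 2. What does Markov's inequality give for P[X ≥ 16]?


μ = E[X] = 2, a = 16.
Markov: P[X ≥ 16] ≤ μ/a = (2)/16 = 1/8.
Numerically: ≈ 0.12500.
(Since a = 16 > μ = 2.00000, the bound 1/8 is < 1 and informative.)

P[X ≥ 16] ≤ 1/8 ≈ 0.12500.


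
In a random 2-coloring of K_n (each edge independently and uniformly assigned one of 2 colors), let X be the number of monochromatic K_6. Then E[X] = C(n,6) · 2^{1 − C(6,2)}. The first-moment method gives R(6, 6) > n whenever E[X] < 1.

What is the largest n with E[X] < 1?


We need C(n, 6) · 2^{1 − 15} < 1, i.e. C(n, 6) < 2^{15 − 1} = 16384.
Check values of n near the boundary:
  n = 16: C(16, 6) = 8008; 8008 < 16384? YES
  n = 17: C(17, 6) = 12376; 12376 < 16384? YES
  n = 18: C(18, 6) = 18564; 18564 < 16384? NO
The largest n with C(n, 6) < 16384 is n = 17 (where E[X] = 1547/2048 ≈ 0.755). Hence R(6, 6) > 17, i.e. R(6, 6) ≥ 18.

Largest n = 17; hence R(6, 6) > 17.


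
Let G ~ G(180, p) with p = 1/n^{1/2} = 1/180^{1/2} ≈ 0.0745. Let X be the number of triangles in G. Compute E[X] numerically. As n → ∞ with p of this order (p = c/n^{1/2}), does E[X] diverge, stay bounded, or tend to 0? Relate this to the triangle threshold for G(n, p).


Number of potential triangles: C(180, 3) = 955860.
Each occurs with probability p³ ≈ (0.0745)³ ≈ 4.14087e-04.
By linearity: E[X] = C(180, 3)·p³ ≈ 955860 · 4.14087e-04 ≈ 395.809.
Since α = 1/2 < 1, p = c/n^{1/2} ≫ 1/n is above the triangle threshold p ~ 1/n. Asymptotically E[X] ~ (c³/6)·n^{3(1−α)} = (1³/6)·n^{1.5} → ∞; triangles are abundant w.h.p.

E[X] ≈ 395.809; in regime p = Θ(1/n^{1/2}) E[X] diverges (above the triangle threshold p ~ 1/n).


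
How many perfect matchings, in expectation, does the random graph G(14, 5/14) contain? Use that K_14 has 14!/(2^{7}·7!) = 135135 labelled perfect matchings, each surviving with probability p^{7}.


K_14 has 14!/(2^{7}·7!) = 135135 labelled perfect matchings.
For each such perfect matching H, let X_H = 1 if all 7 edges of H are present in G. Then P[X_H = 1] = p^{7} = (5/14)^{7} = 78125/105413504.
Summing the indicators: E[X] = Σ_H E[X_H] = 135135 · p^{7} = 135135 · 78125/105413504 = 1508203125/15059072.
Numerically: E[X] ≈ 100.2.

E[X] = 135135 · (5/14)^{7} = 1508203125/15059072 ≈ 100.2.


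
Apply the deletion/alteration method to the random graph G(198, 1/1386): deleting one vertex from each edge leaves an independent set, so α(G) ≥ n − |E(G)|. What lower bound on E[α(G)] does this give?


E[|E(G)|] = C(198, 2)·p = 19503 · (1/1386) = 197/14.
E[α(G)] ≥ n − E[|E(G)|] = 198 − 197/14 = 2575/14.
Numerically: ≈ 183.9286.
(This is only a lower bound; the true E[α(G)] may be larger.)

E[α(G)] ≥ 2575/14 ≈ 183.9286.


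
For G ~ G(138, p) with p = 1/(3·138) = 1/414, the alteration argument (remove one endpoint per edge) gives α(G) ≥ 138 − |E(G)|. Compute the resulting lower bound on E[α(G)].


E[|E(G)|] = C(138, 2)·p = 9453 · (1/414) = 137/6.
E[α(G)] ≥ n − E[|E(G)|] = 138 − 137/6 = 691/6.
Numerically: ≈ 115.16667.
(This is only a lower bound; the true E[α(G)] may be larger.)

E[α(G)] ≥ 691/6 ≈ 115.16667.


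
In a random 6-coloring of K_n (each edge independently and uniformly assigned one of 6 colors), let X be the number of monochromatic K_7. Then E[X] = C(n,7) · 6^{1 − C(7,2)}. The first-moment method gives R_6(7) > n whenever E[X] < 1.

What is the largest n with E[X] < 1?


We need C(n, 7) · 6^{1 − 21} < 1, i.e. C(n, 7) < 6^{21 − 1} = 3656158440062976.
Check values of n near the boundary:
  n = 565: C(565, 7) = 3513212521235560; 3513212521235560 < 3656158440062976? YES
  n = 566: C(566, 7) = 3557206237959440; 3557206237959440 < 3656158440062976? YES
  n = 567: C(567, 7) = 3601671315933933; 3601671315933933 < 3656158440062976? YES
  n = 568: C(568, 7) = 3646611956239704; 3646611956239704 < 3656158440062976? YES
  n = 569: C(569, 7) = 3692032389858348; 3692032389858348 < 3656158440062976? NO
  n = 570: C(570, 7) = 3737936877831720; 3737936877831720 < 3656158440062976? NO
The largest n with C(n, 7) < 3656158440062976 is n = 568 (where E[X] = 16882462760369/16926659444736 ≈ 0.9973889). Hence R_6(7) > 568, i.e. R_6(7) ≥ 569.

Largest n = 568; hence R_6(7) > 568.


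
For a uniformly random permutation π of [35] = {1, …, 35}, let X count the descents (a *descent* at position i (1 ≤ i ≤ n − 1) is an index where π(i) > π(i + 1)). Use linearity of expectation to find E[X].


Write X = Σ X_I over i = 1, …, 34, with X_I the indicator of one descent.
There are 34 indicators.
For each fixed i, the pair (π(i), π(i+1)) is a uniformly random ordered pair of distinct values from {1, …, 35}; by symmetry P[π(i) > π(i+1)] = 1/2.
By linearity: E[X] = 34 · (1/2) = (35 − 1) · (1/2) = 17 ≈ 17.000.

E[X] = 17 = 17.000.


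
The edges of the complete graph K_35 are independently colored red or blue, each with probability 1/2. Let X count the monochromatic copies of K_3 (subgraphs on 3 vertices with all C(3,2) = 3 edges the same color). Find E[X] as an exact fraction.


Let X = Σ_S X_S over the C(35, 3) = 6545 subsets S of size 3, where X_S = 1 if the K_3 on S is monochromatic.
For a fixed S, the K_3 on S has C(3, 2) = 3 edges. P[all 3 edges red] = (1/2)^3, and likewise for blue, so P[monochromatic] = 2·(1/2)^3 = 2^{1 − 3} = 1/4.
By linearity of expectation: E[X] = C(35, 3) · 2^{1 − 3} = 6545 · 1/4 = 6545/4.
Numerically: E[X] ≈ 1636.2500.

E[X] = C(35,3)·2^(1−C(3,2)) = 6545/4 ≈ 1636.2500.


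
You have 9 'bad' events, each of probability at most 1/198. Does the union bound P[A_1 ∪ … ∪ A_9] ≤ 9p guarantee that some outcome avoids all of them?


Union bound: P[∪_{i=1}^{9} A_i] ≤ Σ_i P[A_i] ≤ 9·p = 9·(1/198) = 1/22.
Numerically: 1/22 ≈ 0.0454545.
Is 1/22 < 1? YES.
Since P[∪ A_i] ≤ 1/22 < 1, the complement has P[∩ A_i^c] ≥ 1 − 1/22 = 21/22 > 0, so some outcome avoids every A_i.

9·p = 1/22 ≈ 0.0454545; existence CERTIFIED by the union bound.


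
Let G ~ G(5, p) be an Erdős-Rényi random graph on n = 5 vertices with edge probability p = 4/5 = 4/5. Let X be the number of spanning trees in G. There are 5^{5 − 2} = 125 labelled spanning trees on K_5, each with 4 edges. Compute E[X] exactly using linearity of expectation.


K_5 has 5^{5 − 2} = 125 labelled spanning trees.
For each such spanning tree H, let X_H = 1 if all 4 edges of H are present in G. Then P[X_H = 1] = p^{4} = (4/5)^{4} = 256/625.
By linearity of expectation: E[X] = Σ_H E[X_H] = 125 · p^{4} = 125 · 256/625 = 256/5.
Numerically: E[X] ≈ 51.2.

E[X] = 125 · (4/5)^{4} = 256/5 ≈ 51.2.


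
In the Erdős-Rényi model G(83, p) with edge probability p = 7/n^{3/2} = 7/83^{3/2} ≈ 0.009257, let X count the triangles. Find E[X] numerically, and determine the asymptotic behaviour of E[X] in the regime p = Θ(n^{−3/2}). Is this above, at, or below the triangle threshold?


Number of potential triangles: C(83, 3) = 91881.
Each occurs with probability p³ ≈ (0.009257)³ ≈ 7.933096e-07.
By linearity: E[X] = C(83, 3)·p³ ≈ 91881 · 7.933096e-07 ≈ 0.0729.
Since α = 3/2 > 1, p = c/n^{3/2} = o(1/n) is below the triangle threshold p ~ 1/n. Asymptotically E[X] ~ (c³/6)·n^{3(1−α)} = (7³/6)·n^{-1.5} → 0, so by Markov's inequality G has no triangles w.h.p.

E[X] ≈ 0.0729; in regime p = Θ(1/n^{3/2}) E[X] tends to 0 (below the triangle threshold p ~ 1/n).


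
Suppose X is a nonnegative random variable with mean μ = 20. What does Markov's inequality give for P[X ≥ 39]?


μ = E[X] = 20, a = 39.
Markov: P[X ≥ 39] ≤ μ/a = (20)/39 = 20/39.
Numerically: ≈ 0.5128.
(Since a = 39 > μ = 20.0000, the bound 20/39 is < 1 and informative.)

P[X ≥ 39] ≤ 20/39 ≈ 0.5128.


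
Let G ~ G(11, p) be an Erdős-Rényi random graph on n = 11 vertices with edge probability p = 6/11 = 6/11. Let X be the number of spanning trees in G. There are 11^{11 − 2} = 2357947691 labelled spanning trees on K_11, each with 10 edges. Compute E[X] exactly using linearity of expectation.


K_11 has 11^{11 − 2} = 2357947691 labelled spanning trees.
For each such spanning tree H, let X_H = 1 if all 10 edges of H are present in G. Then P[X_H = 1] = p^{10} = (6/11)^{10} = 60466176/25937424601.
By linearity: E[X] = Σ_H E[X_H] = 2357947691 · p^{10} = 2357947691 · 60466176/25937424601 = 60466176/11.
Numerically: E[X] ≈ 5.497e+06.

E[X] = 2357947691 · (6/11)^{10} = 60466176/11 ≈ 5.497e+06.


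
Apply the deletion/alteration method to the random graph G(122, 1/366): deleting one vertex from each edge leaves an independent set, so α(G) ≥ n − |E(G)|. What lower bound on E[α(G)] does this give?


E[|E(G)|] = C(122, 2)·p = 7381 · (1/366) = 121/6.
E[α(G)] ≥ n − E[|E(G)|] = 122 − 121/6 = 611/6.
Numerically: ≈ 101.833.
(This is only a lower bound; the true E[α(G)] may be larger.)

E[α(G)] ≥ 611/6 ≈ 101.833.


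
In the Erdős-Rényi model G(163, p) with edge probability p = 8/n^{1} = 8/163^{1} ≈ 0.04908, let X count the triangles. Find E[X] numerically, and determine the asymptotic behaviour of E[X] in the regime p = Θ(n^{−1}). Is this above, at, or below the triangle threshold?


Number of potential triangles: C(163, 3) = 708561.
Each occurs with probability p³ ≈ (0.04908)³ ≈ 1.1822441e-04.
By linearity: E[X] = C(163, 3)·p³ ≈ 708561 · 1.1822441e-04 ≈ 83.76920.
Here α = 1, so p = 8/n is exactly at the triangle threshold p ~ 1/n. Asymptotically E[X] → c³/6 = 8³/6 = 256/3 ≈ 85.33333, a bounded constant. In this regime the triangle count is asymptotically Poisson(c³/6).

E[X] ≈ 83.76920; in regime p = Θ(1/n^{1}) E[X] stays bounded (at the triangle threshold p ~ 1/n).


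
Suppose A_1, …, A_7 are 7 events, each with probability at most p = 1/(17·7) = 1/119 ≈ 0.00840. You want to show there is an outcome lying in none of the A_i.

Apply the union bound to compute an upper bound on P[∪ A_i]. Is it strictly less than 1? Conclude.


Union bound: P[∪_{i=1}^{7} A_i] ≤ Σ_i P[A_i] ≤ 7·p = 7·(1/119) = 1/17.
Numerically: 1/17 ≈ 0.05882.
Is 1/17 < 1? YES.
Since P[∪ A_i] ≤ 1/17 < 1, the complement has P[∩ A_i^c] ≥ 1 − 1/17 = 16/17 > 0, so some outcome avoids every A_i.

7·p = 1/17 ≈ 0.05882; existence CERTIFIED by the union bound.


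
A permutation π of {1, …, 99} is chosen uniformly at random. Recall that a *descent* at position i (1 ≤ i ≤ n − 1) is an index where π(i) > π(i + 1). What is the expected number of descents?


Write X = Σ X_I over i = 1, …, 98, with X_I the indicator of one descent.
There are 98 indicators.
For each fixed i, the pair (π(i), π(i+1)) is a uniformly random ordered pair of distinct values from {1, …, 99}; by symmetry P[π(i) > π(i+1)] = 1/2.
By linearity: E[X] = 98 · (1/2) = (99 − 1) · (1/2) = 49 ≈ 49.000.

E[X] = 49 = 49.000.


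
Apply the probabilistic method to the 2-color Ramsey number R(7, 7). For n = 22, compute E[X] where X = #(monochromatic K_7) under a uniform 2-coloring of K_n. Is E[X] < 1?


E[X] = C(22, 7) · 2^{1 − 21} = 170544 · 2^{−20} = 170544/1048576.
As a reduced fraction: E[X] = 10659/65536 ≈ 0.16264.
Is E[X] < 1? YES.
Since E[X] < 1, there exists a 2-coloring of K_{22} with no monochromatic K_7; hence R(7, 7) > 22.

E[X] = 10659/65536 ≈ 0.16264; E[X] < 1, so R(7, 7) > 22.


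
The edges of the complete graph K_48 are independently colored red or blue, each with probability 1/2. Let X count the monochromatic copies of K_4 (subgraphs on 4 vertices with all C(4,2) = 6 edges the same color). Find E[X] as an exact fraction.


Let X = Σ_S X_S over the C(48, 4) = 194580 subsets S of size 4, where X_S = 1 if the K_4 on S is monochromatic.
For a fixed S, the K_4 on S has C(4, 2) = 6 edges. P[all 6 edges red] = (1/2)^6, and likewise for blue, so P[monochromatic] = 2·(1/2)^6 = 2^{1 − 6} = 1/32.
Summing: E[X] = C(48, 4) · 2^{1 − 6} = 194580 · 1/32 = 48645/8.
Numerically: E[X] ≈ 6080.625000.

E[X] = C(48,4)·2^(1−C(4,2)) = 48645/8 ≈ 6080.625000.


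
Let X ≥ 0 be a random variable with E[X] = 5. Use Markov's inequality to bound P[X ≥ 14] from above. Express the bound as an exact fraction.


μ = E[X] = 5, a = 14.
Markov: P[X ≥ 14] ≤ μ/a = (5)/14 = 5/14.
Numerically: ≈ 0.357143.
(Since a = 14 > μ = 5.000000, the bound 5/14 is < 1 and informative.)

P[X ≥ 14] ≤ 5/14 ≈ 0.357143.


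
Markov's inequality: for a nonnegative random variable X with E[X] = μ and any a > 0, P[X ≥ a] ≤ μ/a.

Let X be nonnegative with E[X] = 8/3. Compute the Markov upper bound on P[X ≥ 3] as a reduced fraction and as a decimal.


μ = E[X] = 8/3, a = 3.
Markov: P[X ≥ 3] ≤ μ/a = (8/3)/3 = 8/9.
Numerically: ≈ 0.88889.
(Since a = 3 > μ = 2.66667, the bound 8/9 is < 1 and informative.)

P[X ≥ 3] ≤ 8/9 ≈ 0.88889.


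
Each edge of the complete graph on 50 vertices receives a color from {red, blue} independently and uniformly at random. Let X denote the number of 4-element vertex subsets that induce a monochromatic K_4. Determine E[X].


Let X = Σ_S X_S over the C(50, 4) = 230300 subsets S of size 4, where X_S = 1 if the K_4 on S is monochromatic.
For a fixed S, the K_4 on S has C(4, 2) = 6 edges. P[all 6 edges red] = (1/2)^6, and likewise for blue, so P[monochromatic] = 2·(1/2)^6 = 2^{1 − 6} = 1/32.
Summing: E[X] = C(50, 4) · 2^{1 − 6} = 230300 · 1/32 = 57575/8.
Numerically: E[X] ≈ 7196.87500.

E[X] = C(50,4)·2^(1−C(4,2)) = 57575/8 ≈ 7196.87500.


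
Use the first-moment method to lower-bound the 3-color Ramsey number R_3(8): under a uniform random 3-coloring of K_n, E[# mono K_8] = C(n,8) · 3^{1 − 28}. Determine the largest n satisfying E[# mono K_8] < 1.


We need C(n, 8) · 3^{1 − 28} < 1, i.e. C(n, 8) < 3^{28 − 1} = 7625597484987.
Check values of n near the boundary:
  n = 153: C(153, 8) = 6183023199255; 6183023199255 < 7625597484987? YES
  n = 154: C(154, 8) = 6521818990995; 6521818990995 < 7625597484987? YES
  n = 155: C(155, 8) = 6876747915675; 6876747915675 < 7625597484987? YES
  n = 156: C(156, 8) = 7248464019225; 7248464019225 < 7625597484987? YES
  n = 157: C(157, 8) = 7637643295425; 7637643295425 < 7625597484987? NO
  n = 158: C(158, 8) = 8044984271181; 8044984271181 < 7625597484987? NO
  n = 159: C(159, 8) = 8471208603429; 8471208603429 < 7625597484987? NO
The largest n with C(n, 8) < 7625597484987 is n = 156 (where E[X] = 805384891025/847288609443 ≈ 0.9505437). Hence R_3(8) > 156, i.e. R_3(8) ≥ 157.

Largest n = 156; hence R_3(8) > 156.


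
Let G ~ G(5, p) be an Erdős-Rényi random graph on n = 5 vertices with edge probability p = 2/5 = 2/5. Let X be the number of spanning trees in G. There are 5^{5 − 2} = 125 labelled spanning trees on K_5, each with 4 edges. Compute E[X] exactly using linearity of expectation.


K_5 has 5^{5 − 2} = 125 labelled spanning trees.
For each such spanning tree H, let X_H = 1 if all 4 edges of H are present in G. Then P[X_H = 1] = p^{4} = (2/5)^{4} = 16/625.
Summing the indicators: E[X] = Σ_H E[X_H] = 125 · p^{4} = 125 · 16/625 = 16/5.
Numerically: E[X] ≈ 3.2.

E[X] = 125 · (2/5)^{4} = 16/5 ≈ 3.2.


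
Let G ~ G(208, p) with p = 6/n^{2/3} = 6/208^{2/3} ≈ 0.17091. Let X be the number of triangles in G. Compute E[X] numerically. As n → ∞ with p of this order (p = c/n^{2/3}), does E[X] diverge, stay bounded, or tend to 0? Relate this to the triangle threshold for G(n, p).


Number of potential triangles: C(208, 3) = 1478256.
Each occurs with probability p³ ≈ (0.17091)³ ≈ 4.9926036e-03.
By linearity: E[X] = C(208, 3)·p³ ≈ 1478256 · 4.9926036e-03 ≈ 7380.34615.
Since α = 2/3 < 1, p = c/n^{2/3} ≫ 1/n is above the triangle threshold p ~ 1/n. Asymptotically E[X] ~ (c³/6)·n^{3(1−α)} = (6³/6)·n^{1} → ∞; triangles are abundant w.h.p.

E[X] ≈ 7380.34615; in regime p = Θ(1/n^{2/3}) E[X] diverges (above the triangle threshold p ~ 1/n).


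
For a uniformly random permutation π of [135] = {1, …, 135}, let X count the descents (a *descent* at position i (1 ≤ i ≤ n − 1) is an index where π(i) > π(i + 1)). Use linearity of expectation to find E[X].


Write X = Σ X_I over i = 1, …, 134, with X_I the indicator of one descent.
There are 134 indicators.
For each fixed i, the pair (π(i), π(i+1)) is a uniformly random ordered pair of distinct values from {1, …, 135}; by symmetry P[π(i) > π(i+1)] = 1/2.
By linearity: E[X] = 134 · (1/2) = (135 − 1) · (1/2) = 67 ≈ 67.00000.

E[X] = 67 = 67.00000.


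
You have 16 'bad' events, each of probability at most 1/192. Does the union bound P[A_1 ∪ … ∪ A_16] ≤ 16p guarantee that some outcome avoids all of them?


Union bound: P[∪_{i=1}^{16} A_i] ≤ Σ_i P[A_i] ≤ 16·p = 16·(1/192) = 1/12.
Numerically: 1/12 ≈ 0.0833333.
Is 1/12 < 1? YES.
Since P[∪ A_i] ≤ 1/12 < 1, the complement has P[∩ A_i^c] ≥ 1 − 1/12 = 11/12 > 0, so some outcome avoids every A_i.

16·p = 1/12 ≈ 0.0833333; existence CERTIFIED by the union bound.


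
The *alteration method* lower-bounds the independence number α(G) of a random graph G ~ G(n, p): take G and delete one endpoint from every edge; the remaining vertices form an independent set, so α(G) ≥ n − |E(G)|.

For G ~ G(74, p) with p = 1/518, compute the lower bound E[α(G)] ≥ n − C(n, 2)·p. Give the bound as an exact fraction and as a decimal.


E[|E(G)|] = C(74, 2)·p = 2701 · (1/518) = 73/14.
E[α(G)] ≥ n − E[|E(G)|] = 74 − 73/14 = 963/14.
Numerically: ≈ 68.78571.
(This is only a lower bound; the true E[α(G)] may be larger.)

E[α(G)] ≥ 963/14 ≈ 68.78571.


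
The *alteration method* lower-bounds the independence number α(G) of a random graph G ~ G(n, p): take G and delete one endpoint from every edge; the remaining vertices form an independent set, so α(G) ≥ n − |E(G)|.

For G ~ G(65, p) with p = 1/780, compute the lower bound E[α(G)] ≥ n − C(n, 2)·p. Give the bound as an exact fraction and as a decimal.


E[|E(G)|] = C(65, 2)·p = 2080 · (1/780) = 8/3.
E[α(G)] ≥ n − E[|E(G)|] = 65 − 8/3 = 187/3.
Numerically: ≈ 62.33333.
(This is only a lower bound; the true E[α(G)] may be larger.)

E[α(G)] ≥ 187/3 ≈ 62.33333.


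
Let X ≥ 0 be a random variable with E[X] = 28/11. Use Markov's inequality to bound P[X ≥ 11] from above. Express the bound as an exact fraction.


μ = E[X] = 28/11, a = 11.
Markov: P[X ≥ 11] ≤ μ/a = (28/11)/11 = 28/121.
Numerically: ≈ 0.23140.
(Since a = 11 > μ = 2.54545, the bound 28/121 is < 1 and informative.)

P[X ≥ 11] ≤ 28/121 ≈ 0.23140.


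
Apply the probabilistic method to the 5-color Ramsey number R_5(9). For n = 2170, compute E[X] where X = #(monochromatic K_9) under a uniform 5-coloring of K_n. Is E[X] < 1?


E[X] = C(2170, 9) · 5^{1 − 36} = 2891746779868845075610510 · 5^{−35} = 2891746779868845075610510/2910383045673370361328125.
As a reduced fraction: E[X] = 578349355973769015122102/582076609134674072265625 ≈ 0.994.
Is E[X] < 1? YES.
Since E[X] < 1, there exists a 5-coloring of K_{2170} with no monochromatic K_9; hence R_5(9) > 2170.

E[X] = 578349355973769015122102/582076609134674072265625 ≈ 0.994; E[X] < 1, so R_5(9) > 2170.


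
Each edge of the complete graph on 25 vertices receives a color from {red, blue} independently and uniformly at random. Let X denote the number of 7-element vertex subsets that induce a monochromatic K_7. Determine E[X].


Let X = Σ_S X_S over the C(25, 7) = 480700 subsets S of size 7, where X_S = 1 if the K_7 on S is monochromatic.
For a fixed S, the K_7 on S has C(7, 2) = 21 edges. P[all 21 edges red] = (1/2)^21, and likewise for blue, so P[monochromatic] = 2·(1/2)^21 = 2^{1 − 21} = 1/1048576.
By linearity: E[X] = C(25, 7) · 2^{1 − 21} = 480700 · 1/1048576 = 120175/262144.
Numerically: E[X] ≈ 0.4584.

E[X] = C(25,7)·2^(1−C(7,2)) = 120175/262144 ≈ 0.4584.


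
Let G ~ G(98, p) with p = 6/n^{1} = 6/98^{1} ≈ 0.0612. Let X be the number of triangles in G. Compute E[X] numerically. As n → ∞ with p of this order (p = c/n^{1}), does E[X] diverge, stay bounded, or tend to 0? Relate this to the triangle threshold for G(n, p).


Number of potential triangles: C(98, 3) = 152096.
Each occurs with probability p³ ≈ (0.0612)³ ≈ 2.29496e-04.
By linearity: E[X] = C(98, 3)·p³ ≈ 152096 · 2.29496e-04 ≈ 34.905.
Here α = 1, so p = 6/n is exactly at the triangle threshold p ~ 1/n. Asymptotically E[X] → c³/6 = 6³/6 = 36 ≈ 36.000, a bounded constant. In this regime the triangle count is asymptotically Poisson(c³/6).

E[X] ≈ 34.905; in regime p = Θ(1/n^{1}) E[X] stays bounded (at the triangle threshold p ~ 1/n).


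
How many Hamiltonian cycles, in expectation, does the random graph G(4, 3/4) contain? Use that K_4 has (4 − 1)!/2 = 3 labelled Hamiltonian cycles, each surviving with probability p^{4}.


K_4 has (4 − 1)!/2 = 3 labelled Hamiltonian cycles.
For each such Hamiltonian cycle H, let X_H = 1 if all 4 edges of H are present in G. Then P[X_H = 1] = p^{4} = (3/4)^{4} = 81/256.
Summing the indicators: E[X] = Σ_H E[X_H] = 3 · p^{4} = 3 · 81/256 = 243/256.
Numerically: E[X] ≈ 0.94922.

E[X] = 3 · (3/4)^{4} = 243/256 ≈ 0.94922.


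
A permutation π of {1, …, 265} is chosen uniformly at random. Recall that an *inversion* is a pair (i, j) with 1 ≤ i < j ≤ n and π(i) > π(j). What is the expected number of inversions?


Write X = Σ X_I over the C(265, 2) = 34980 pairs i < j, with X_I the indicator of one inversion.
There are 34980 indicators.
For each fixed pair i < j, the values π(i) and π(j) are two distinct elements of {1, …, 265} in uniformly random order; by symmetry P[π(i) > π(j)] = 1/2.
By linearity: E[X] = 34980 · (1/2) = C(265, 2) · (1/2) = 34980/2 = 17490 ≈ 17490.00000.

E[X] = 17490 = 17490.00000.


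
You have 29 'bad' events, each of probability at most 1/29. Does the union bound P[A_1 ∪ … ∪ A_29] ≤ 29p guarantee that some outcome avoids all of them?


Union bound: P[∪_{i=1}^{29} A_i] ≤ Σ_i P[A_i] ≤ 29·p = 29·(1/29) = 1.
Numerically: 1 ≈ 1.000.
Is 1 < 1? NO.
Since the bound 1 is ≥ 1, the union bound is uninformative here; it does NOT by itself certify existence.

29·p = 1 ≈ 1.000; existence NOT certified by the union bound.


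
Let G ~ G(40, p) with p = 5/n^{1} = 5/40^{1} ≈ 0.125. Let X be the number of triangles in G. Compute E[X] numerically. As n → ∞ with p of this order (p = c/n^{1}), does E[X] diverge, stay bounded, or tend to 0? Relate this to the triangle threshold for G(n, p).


Number of potential triangles: C(40, 3) = 9880.
Each occurs with probability p³ ≈ (0.125)³ ≈ 1.953125e-03.
By linearity: E[X] = C(40, 3)·p³ ≈ 9880 · 1.953125e-03 ≈ 19.2969.
Here α = 1, so p = 5/n is exactly at the triangle threshold p ~ 1/n. Asymptotically E[X] → c³/6 = 5³/6 = 125/6 ≈ 20.8333, a bounded constant. In this regime the triangle count is asymptotically Poisson(c³/6).

E[X] ≈ 19.2969; in regime p = Θ(1/n^{1}) E[X] stays bounded (at the triangle threshold p ~ 1/n).


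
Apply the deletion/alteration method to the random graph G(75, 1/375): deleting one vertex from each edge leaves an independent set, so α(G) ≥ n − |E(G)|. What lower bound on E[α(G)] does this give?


E[|E(G)|] = C(75, 2)·p = 2775 · (1/375) = 37/5.
E[α(G)] ≥ n − E[|E(G)|] = 75 − 37/5 = 338/5.
Numerically: ≈ 67.600000.
(This is only a lower bound; the true E[α(G)] may be larger.)

E[α(G)] ≥ 338/5 ≈ 67.600000.


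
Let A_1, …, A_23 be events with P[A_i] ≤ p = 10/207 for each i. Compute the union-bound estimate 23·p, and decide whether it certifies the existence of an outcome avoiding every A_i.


Union bound: P[∪_{i=1}^{23} A_i] ≤ Σ_i P[A_i] ≤ 23·p = 23·(10/207) = 10/9.
Numerically: 10/9 ≈ 1.1111.
Is 10/9 < 1? NO.
Since the bound 10/9 is ≥ 1, the union bound is uninformative here; it does NOT by itself certify existence.

23·p = 10/9 ≈ 1.1111; existence NOT certified by the union bound.


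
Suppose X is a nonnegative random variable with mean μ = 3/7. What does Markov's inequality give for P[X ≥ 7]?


μ = E[X] = 3/7, a = 7.
Markov: P[X ≥ 7] ≤ μ/a = (3/7)/7 = 3/49.
Numerically: ≈ 0.061.
(Since a = 7 > μ = 0.429, the bound 3/49 is < 1 and informative.)

P[X ≥ 7] ≤ 3/49 ≈ 0.061.


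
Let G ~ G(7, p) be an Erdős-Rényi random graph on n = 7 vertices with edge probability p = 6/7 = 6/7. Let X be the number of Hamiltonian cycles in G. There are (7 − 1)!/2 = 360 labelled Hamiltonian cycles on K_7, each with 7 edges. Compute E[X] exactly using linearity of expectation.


K_7 has (7 − 1)!/2 = 360 labelled Hamiltonian cycles.
For each such Hamiltonian cycle H, let X_H = 1 if all 7 edges of H are present in G. Then P[X_H = 1] = p^{7} = (6/7)^{7} = 279936/823543.
By linearity: E[X] = Σ_H E[X_H] = 360 · p^{7} = 360 · 279936/823543 = 100776960/823543.
Numerically: E[X] ≈ 122.4.

E[X] = 360 · (6/7)^{7} = 100776960/823543 ≈ 122.4.


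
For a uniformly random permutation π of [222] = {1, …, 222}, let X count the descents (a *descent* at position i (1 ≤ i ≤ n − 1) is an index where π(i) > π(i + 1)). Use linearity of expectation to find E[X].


Write X = Σ X_I over i = 1, …, 221, with X_I the indicator of one descent.
There are 221 indicators.
For each fixed i, the pair (π(i), π(i+1)) is a uniformly random ordered pair of distinct values from {1, …, 222}; by symmetry P[π(i) > π(i+1)] = 1/2.
By linearity: E[X] = 221 · (1/2) = (222 − 1) · (1/2) = 221/2 ≈ 110.500000.

E[X] = 221/2 = 110.500000.


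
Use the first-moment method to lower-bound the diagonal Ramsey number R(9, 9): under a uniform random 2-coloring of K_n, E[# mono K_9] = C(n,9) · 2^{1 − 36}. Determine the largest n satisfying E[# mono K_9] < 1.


We need C(n, 9) · 2^{1 − 36} < 1, i.e. C(n, 9) < 2^{36 − 1} = 34359738368.
Check values of n near the boundary:
  n = 64: C(64, 9) = 27540584512; 27540584512 < 34359738368? YES
  n = 65: C(65, 9) = 31966749880; 31966749880 < 34359738368? YES
  n = 66: C(66, 9) = 37014131440; 37014131440 < 34359738368? NO
  n = 67: C(67, 9) = 42757703560; 42757703560 < 34359738368? NO
  n = 68: C(68, 9) = 49280065120; 49280065120 < 34359738368? NO
The largest n with C(n, 9) < 34359738368 is n = 65 (where E[X] = 3995843735/4294967296 ≈ 0.93035). Hence R(9, 9) > 65, i.e. R(9, 9) ≥ 66.

Largest n = 65; hence R(9, 9) > 65.


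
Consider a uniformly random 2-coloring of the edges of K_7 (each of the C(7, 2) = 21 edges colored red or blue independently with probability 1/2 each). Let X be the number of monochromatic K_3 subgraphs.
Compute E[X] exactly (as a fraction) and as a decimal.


Let X = Σ_S X_S over the C(7, 3) = 35 subsets S of size 3, where X_S = 1 if the K_3 on S is monochromatic.
For a fixed S, the K_3 on S has C(3, 2) = 3 edges. P[all 3 edges red] = (1/2)^3, and likewise for blue, so P[monochromatic] = 2·(1/2)^3 = 2^{1 − 3} = 1/4.
Summing: E[X] = C(7, 3) · 2^{1 − 3} = 35 · 1/4 = 35/4.
Numerically: E[X] ≈ 8.750.

E[X] = C(7,3)·2^(1−C(3,2)) = 35/4 ≈ 8.750.


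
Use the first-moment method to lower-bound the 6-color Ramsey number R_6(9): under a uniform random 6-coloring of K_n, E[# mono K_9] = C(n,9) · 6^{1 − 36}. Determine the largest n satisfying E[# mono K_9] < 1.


We need C(n, 9) · 6^{1 − 36} < 1, i.e. C(n, 9) < 6^{36 − 1} = 1719070799748422591028658176.
Check values of n near the boundary:
  n = 4406: C(4406, 9) = 1710356485221788389505285700; 1710356485221788389505285700 < 1719070799748422591028658176? YES
  n = 4407: C(4407, 9) = 1713856532599459170657070050; 1713856532599459170657070050 < 1719070799748422591028658176? YES
  n = 4408: C(4408, 9) = 1717362945146264156457459600; 1717362945146264156457459600 < 1719070799748422591028658176? YES
  n = 4409: C(4409, 9) = 1720875732988608787686577131; 1720875732988608787686577131 < 1719070799748422591028658176? NO
The largest n with C(n, 9) < 1719070799748422591028658176 is n = 4408 (where E[X] = 35778394690547169926197075/35813974994758803979763712 ≈ 0.999). Hence R_6(9) > 4408, i.e. R_6(9) ≥ 4409.

Largest n = 4408; hence R_6(9) > 4408.


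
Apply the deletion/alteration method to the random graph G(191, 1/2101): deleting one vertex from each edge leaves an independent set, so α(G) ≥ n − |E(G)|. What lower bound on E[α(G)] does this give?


E[|E(G)|] = C(191, 2)·p = 18145 · (1/2101) = 95/11.
E[α(G)] ≥ n − E[|E(G)|] = 191 − 95/11 = 2006/11.
Numerically: ≈ 182.363636.
(This is only a lower bound; the true E[α(G)] may be larger.)

E[α(G)] ≥ 2006/11 ≈ 182.363636.


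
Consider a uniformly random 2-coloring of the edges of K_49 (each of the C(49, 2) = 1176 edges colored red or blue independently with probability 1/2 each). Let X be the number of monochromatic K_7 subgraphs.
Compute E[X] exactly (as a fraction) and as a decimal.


Let X = Σ_S X_S over the C(49, 7) = 85900584 subsets S of size 7, where X_S = 1 if the K_7 on S is monochromatic.
For a fixed S, the K_7 on S has C(7, 2) = 21 edges. P[all 21 edges red] = (1/2)^21, and likewise for blue, so P[monochromatic] = 2·(1/2)^21 = 2^{1 − 21} = 1/1048576.
By linearity of expectation: E[X] = C(49, 7) · 2^{1 − 21} = 85900584 · 1/1048576 = 10737573/131072.
Numerically: E[X] ≈ 81.92118.

E[X] = C(49,7)·2^(1−C(7,2)) = 10737573/131072 ≈ 81.92118.


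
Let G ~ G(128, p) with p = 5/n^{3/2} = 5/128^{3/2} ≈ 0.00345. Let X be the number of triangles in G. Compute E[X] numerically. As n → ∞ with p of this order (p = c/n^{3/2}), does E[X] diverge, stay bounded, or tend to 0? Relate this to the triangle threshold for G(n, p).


Number of potential triangles: C(128, 3) = 341376.
Each occurs with probability p³ ≈ (0.00345)³ ≈ 4.11590e-08.
By linearity: E[X] = C(128, 3)·p³ ≈ 341376 · 4.11590e-08 ≈ 0.014.
Since α = 3/2 > 1, p = c/n^{3/2} = o(1/n) is below the triangle threshold p ~ 1/n. Asymptotically E[X] ~ (c³/6)·n^{3(1−α)} = (5³/6)·n^{-1.5} → 0, so by Markov's inequality G has no triangles w.h.p.

E[X] ≈ 0.014; in regime p = Θ(1/n^{3/2}) E[X] tends to 0 (below the triangle threshold p ~ 1/n).


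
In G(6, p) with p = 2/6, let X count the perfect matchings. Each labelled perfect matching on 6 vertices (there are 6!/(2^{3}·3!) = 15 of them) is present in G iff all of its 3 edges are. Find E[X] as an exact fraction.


K_6 has 6!/(2^{3}·3!) = 15 labelled perfect matchings.
For each such perfect matching H, let X_H = 1 if all 3 edges of H are present in G. Then P[X_H = 1] = p^{3} = (1/3)^{3} = 1/27.
By linearity of expectation: E[X] = Σ_H E[X_H] = 15 · p^{3} = 15 · 1/27 = 5/9.
Numerically: E[X] ≈ 0.555556.

E[X] = 15 · (1/3)^{3} = 5/9 ≈ 0.555556.


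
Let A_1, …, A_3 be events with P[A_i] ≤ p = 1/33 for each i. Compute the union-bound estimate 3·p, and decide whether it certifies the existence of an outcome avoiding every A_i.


Union bound: P[∪_{i=1}^{3} A_i] ≤ Σ_i P[A_i] ≤ 3·p = 3·(1/33) = 1/11.
Numerically: 1/11 ≈ 0.0909.
Is 1/11 < 1? YES.
Since P[∪ A_i] ≤ 1/11 < 1, the complement has P[∩ A_i^c] ≥ 1 − 1/11 = 10/11 > 0, so some outcome avoids every A_i.

3·p = 1/11 ≈ 0.0909; existence CERTIFIED by the union bound.


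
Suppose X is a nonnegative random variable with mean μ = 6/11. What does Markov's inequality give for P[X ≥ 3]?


μ = E[X] = 6/11, a = 3.
Markov: P[X ≥ 3] ≤ μ/a = (6/11)/3 = 2/11.
Numerically: ≈ 0.18182.
(Since a = 3 > μ = 0.54545, the bound 2/11 is < 1 and informative.)

P[X ≥ 3] ≤ 2/11 ≈ 0.18182.


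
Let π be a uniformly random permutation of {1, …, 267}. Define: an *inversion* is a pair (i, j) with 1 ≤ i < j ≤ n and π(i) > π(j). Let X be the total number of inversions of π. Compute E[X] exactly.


Write X = Σ X_I over the C(267, 2) = 35511 pairs i < j, with X_I the indicator of one inversion.
There are 35511 indicators.
For each fixed pair i < j, the values π(i) and π(j) are two distinct elements of {1, …, 267} in uniformly random order; by symmetry P[π(i) > π(j)] = 1/2.
By linearity: E[X] = 35511 · (1/2) = C(267, 2) · (1/2) = 35511/2 = 35511/2 ≈ 17755.500000.

E[X] = 35511/2 = 17755.500000.


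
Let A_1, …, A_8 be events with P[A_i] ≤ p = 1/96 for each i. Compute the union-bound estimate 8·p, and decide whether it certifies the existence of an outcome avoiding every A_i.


Union bound: P[∪_{i=1}^{8} A_i] ≤ Σ_i P[A_i] ≤ 8·p = 8·(1/96) = 1/12.
Numerically: 1/12 ≈ 0.08333.
Is 1/12 < 1? YES.
Since P[∪ A_i] ≤ 1/12 < 1, the complement has P[∩ A_i^c] ≥ 1 − 1/12 = 11/12 > 0, so some outcome avoids every A_i.

8·p = 1/12 ≈ 0.08333; existence CERTIFIED by the union bound.


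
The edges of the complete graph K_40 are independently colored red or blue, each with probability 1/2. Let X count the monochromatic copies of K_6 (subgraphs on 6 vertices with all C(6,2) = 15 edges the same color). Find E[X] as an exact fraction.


Let X = Σ_S X_S over the C(40, 6) = 3838380 subsets S of size 6, where X_S = 1 if the K_6 on S is monochromatic.
For a fixed S, the K_6 on S has C(6, 2) = 15 edges. P[all 15 edges red] = (1/2)^15, and likewise for blue, so P[monochromatic] = 2·(1/2)^15 = 2^{1 − 15} = 1/16384.
By linearity: E[X] = C(40, 6) · 2^{1 − 15} = 3838380 · 1/16384 = 959595/4096.
Numerically: E[X] ≈ 234.276123.

E[X] = C(40,6)·2^(1−C(6,2)) = 959595/4096 ≈ 234.276123.


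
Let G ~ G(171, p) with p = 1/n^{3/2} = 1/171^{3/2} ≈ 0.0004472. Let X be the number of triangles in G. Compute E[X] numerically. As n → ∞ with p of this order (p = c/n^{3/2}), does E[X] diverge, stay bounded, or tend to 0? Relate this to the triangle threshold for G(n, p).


Number of potential triangles: C(171, 3) = 818805.
Each occurs with probability p³ ≈ (0.0004472)³ ≈ 8.943706e-11.
By linearity: E[X] = C(171, 3)·p³ ≈ 818805 · 8.943706e-11 ≈ 0.0001.
Since α = 3/2 > 1, p = c/n^{3/2} = o(1/n) is below the triangle threshold p ~ 1/n. Asymptotically E[X] ~ (c³/6)·n^{3(1−α)} = (1³/6)·n^{-1.5} → 0, so by Markov's inequality G has no triangles w.h.p.

E[X] ≈ 0.0001; in regime p = Θ(1/n^{3/2}) E[X] tends to 0 (below the triangle threshold p ~ 1/n).


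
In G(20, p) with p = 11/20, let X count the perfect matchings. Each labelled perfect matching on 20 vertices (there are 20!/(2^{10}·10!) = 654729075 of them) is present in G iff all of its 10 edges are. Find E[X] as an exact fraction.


K_20 has 20!/(2^{10}·10!) = 654729075 labelled perfect matchings.
For each such perfect matching H, let X_H = 1 if all 10 edges of H are present in G. Then P[X_H = 1] = p^{10} = (11/20)^{10} = 25937424601/10240000000000.
Summing the indicators: E[X] = Σ_H E[X_H] = 654729075 · p^{10} = 654729075 · 25937424601/10240000000000 = 679279440675798963/409600000000.
Numerically: E[X] ≈ 1.6584e+06.

E[X] = 654729075 · (11/20)^{10} = 679279440675798963/409600000000 ≈ 1.6584e+06.


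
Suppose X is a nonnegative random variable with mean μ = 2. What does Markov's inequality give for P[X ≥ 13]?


μ = E[X] = 2, a = 13.
Markov: P[X ≥ 13] ≤ μ/a = (2)/13 = 2/13.
Numerically: ≈ 0.154.
(Since a = 13 > μ = 2.000, the bound 2/13 is < 1 and informative.)

P[X ≥ 13] ≤ 2/13 ≈ 0.154.


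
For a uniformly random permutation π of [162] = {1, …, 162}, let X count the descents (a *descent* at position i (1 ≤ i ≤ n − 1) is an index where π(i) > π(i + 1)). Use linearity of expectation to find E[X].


Write X = Σ X_I over i = 1, …, 161, with X_I the indicator of one descent.
There are 161 indicators.
For each fixed i, the pair (π(i), π(i+1)) is a uniformly random ordered pair of distinct values from {1, …, 162}; by symmetry P[π(i) > π(i+1)] = 1/2.
By linearity: E[X] = 161 · (1/2) = (162 − 1) · (1/2) = 161/2 ≈ 80.500.

E[X] = 161/2 = 80.500.


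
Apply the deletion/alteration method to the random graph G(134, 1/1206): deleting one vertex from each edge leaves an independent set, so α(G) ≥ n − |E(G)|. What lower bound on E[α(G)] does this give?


E[|E(G)|] = C(134, 2)·p = 8911 · (1/1206) = 133/18.
E[α(G)] ≥ n − E[|E(G)|] = 134 − 133/18 = 2279/18.
Numerically: ≈ 126.61111.
(This is only a lower bound; the true E[α(G)] may be larger.)

E[α(G)] ≥ 2279/18 ≈ 126.61111.


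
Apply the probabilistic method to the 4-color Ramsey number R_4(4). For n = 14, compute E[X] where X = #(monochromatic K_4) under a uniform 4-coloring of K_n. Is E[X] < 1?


E[X] = C(14, 4) · 4^{1 − 6} = 1001 · 4^{−5} = 1001/1024.
As a reduced fraction: E[X] = 1001/1024 ≈ 0.977539.
Is E[X] < 1? YES.
Since E[X] < 1, there exists a 4-coloring of K_{14} with no monochromatic K_4; hence R_4(4) > 14.

E[X] = 1001/1024 ≈ 0.977539; E[X] < 1, so R_4(4) > 14.


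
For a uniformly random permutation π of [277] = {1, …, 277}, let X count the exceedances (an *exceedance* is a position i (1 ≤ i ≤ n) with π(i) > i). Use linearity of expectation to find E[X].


Write X = Σ_{i=1}^{277} X_i, where X_i = 1_{π(i) > i}.
For each fixed i, π(i) is uniform over {1, …, 277} (marginal of a uniform permutation), so P[π(i) > i] = (n − i)/n. Summing: Σ_{i=1}^{277} (n − i)/n = (0 + 1 + … + 276)/277 = 277(277 − 1)/(2·277) = (277 − 1)/2.
Hence E[X] = Σ_{i=1}^{277} (277 − i)/277 = 138 ≈ 138.0000.

E[X] = 138 = 138.0000.
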